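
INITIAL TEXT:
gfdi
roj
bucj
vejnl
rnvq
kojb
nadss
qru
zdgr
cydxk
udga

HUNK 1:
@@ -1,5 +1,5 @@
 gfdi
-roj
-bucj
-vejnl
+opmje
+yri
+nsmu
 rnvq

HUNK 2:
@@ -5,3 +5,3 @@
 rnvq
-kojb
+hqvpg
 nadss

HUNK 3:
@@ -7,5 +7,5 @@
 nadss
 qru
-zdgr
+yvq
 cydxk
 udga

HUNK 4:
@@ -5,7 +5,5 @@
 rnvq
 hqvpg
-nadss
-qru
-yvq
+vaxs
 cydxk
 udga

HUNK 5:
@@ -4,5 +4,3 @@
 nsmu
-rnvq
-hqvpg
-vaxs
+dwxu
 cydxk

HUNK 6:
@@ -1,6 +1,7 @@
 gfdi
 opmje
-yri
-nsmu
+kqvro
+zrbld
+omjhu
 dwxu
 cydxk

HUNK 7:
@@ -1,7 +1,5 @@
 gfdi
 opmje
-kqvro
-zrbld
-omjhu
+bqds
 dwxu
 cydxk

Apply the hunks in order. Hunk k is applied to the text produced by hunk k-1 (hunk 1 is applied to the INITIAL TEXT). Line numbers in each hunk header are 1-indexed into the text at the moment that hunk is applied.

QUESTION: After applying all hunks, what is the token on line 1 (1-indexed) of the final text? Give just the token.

Hunk 1: at line 1 remove [roj,bucj,vejnl] add [opmje,yri,nsmu] -> 11 lines: gfdi opmje yri nsmu rnvq kojb nadss qru zdgr cydxk udga
Hunk 2: at line 5 remove [kojb] add [hqvpg] -> 11 lines: gfdi opmje yri nsmu rnvq hqvpg nadss qru zdgr cydxk udga
Hunk 3: at line 7 remove [zdgr] add [yvq] -> 11 lines: gfdi opmje yri nsmu rnvq hqvpg nadss qru yvq cydxk udga
Hunk 4: at line 5 remove [nadss,qru,yvq] add [vaxs] -> 9 lines: gfdi opmje yri nsmu rnvq hqvpg vaxs cydxk udga
Hunk 5: at line 4 remove [rnvq,hqvpg,vaxs] add [dwxu] -> 7 lines: gfdi opmje yri nsmu dwxu cydxk udga
Hunk 6: at line 1 remove [yri,nsmu] add [kqvro,zrbld,omjhu] -> 8 lines: gfdi opmje kqvro zrbld omjhu dwxu cydxk udga
Hunk 7: at line 1 remove [kqvro,zrbld,omjhu] add [bqds] -> 6 lines: gfdi opmje bqds dwxu cydxk udga
Final line 1: gfdi

Answer: gfdi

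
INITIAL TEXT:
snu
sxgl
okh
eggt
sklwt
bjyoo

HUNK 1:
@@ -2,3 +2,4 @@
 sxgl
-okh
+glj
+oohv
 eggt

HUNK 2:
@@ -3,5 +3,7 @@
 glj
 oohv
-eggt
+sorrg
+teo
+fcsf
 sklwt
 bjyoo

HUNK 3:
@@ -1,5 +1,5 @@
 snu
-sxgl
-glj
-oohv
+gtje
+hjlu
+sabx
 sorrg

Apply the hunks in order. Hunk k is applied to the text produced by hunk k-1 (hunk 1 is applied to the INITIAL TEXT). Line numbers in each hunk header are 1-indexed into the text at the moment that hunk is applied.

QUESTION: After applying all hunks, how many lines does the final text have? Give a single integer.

Answer: 9

Derivation:
Hunk 1: at line 2 remove [okh] add [glj,oohv] -> 7 lines: snu sxgl glj oohv eggt sklwt bjyoo
Hunk 2: at line 3 remove [eggt] add [sorrg,teo,fcsf] -> 9 lines: snu sxgl glj oohv sorrg teo fcsf sklwt bjyoo
Hunk 3: at line 1 remove [sxgl,glj,oohv] add [gtje,hjlu,sabx] -> 9 lines: snu gtje hjlu sabx sorrg teo fcsf sklwt bjyoo
Final line count: 9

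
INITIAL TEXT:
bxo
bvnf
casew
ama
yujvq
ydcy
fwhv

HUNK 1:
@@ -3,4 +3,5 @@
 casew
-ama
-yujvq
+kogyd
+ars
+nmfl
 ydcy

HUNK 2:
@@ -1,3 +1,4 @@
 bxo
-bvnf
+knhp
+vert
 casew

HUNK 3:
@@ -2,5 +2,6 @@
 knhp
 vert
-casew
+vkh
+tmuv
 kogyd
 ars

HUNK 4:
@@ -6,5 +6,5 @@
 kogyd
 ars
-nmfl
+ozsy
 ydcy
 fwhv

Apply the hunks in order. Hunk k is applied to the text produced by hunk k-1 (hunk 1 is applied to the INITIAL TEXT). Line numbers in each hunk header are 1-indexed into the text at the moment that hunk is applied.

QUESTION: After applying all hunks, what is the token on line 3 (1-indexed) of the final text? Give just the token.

Hunk 1: at line 3 remove [ama,yujvq] add [kogyd,ars,nmfl] -> 8 lines: bxo bvnf casew kogyd ars nmfl ydcy fwhv
Hunk 2: at line 1 remove [bvnf] add [knhp,vert] -> 9 lines: bxo knhp vert casew kogyd ars nmfl ydcy fwhv
Hunk 3: at line 2 remove [casew] add [vkh,tmuv] -> 10 lines: bxo knhp vert vkh tmuv kogyd ars nmfl ydcy fwhv
Hunk 4: at line 6 remove [nmfl] add [ozsy] -> 10 lines: bxo knhp vert vkh tmuv kogyd ars ozsy ydcy fwhv
Final line 3: vert

Answer: vert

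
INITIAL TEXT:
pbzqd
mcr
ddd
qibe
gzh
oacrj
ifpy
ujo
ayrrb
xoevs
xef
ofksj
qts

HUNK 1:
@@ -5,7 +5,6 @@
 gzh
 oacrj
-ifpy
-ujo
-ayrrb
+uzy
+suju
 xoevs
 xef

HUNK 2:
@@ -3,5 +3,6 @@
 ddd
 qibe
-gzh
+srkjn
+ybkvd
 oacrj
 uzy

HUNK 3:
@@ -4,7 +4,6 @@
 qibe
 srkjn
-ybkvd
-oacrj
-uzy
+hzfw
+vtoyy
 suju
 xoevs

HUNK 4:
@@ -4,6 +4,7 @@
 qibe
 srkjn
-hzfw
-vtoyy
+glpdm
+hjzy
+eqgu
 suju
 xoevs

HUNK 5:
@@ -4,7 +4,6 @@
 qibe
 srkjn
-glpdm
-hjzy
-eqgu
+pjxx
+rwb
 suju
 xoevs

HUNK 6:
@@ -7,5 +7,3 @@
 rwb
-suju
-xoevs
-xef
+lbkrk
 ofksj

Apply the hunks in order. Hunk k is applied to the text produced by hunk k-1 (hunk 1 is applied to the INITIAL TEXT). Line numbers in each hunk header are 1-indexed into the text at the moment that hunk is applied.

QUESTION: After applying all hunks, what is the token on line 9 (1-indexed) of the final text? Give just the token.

Hunk 1: at line 5 remove [ifpy,ujo,ayrrb] add [uzy,suju] -> 12 lines: pbzqd mcr ddd qibe gzh oacrj uzy suju xoevs xef ofksj qts
Hunk 2: at line 3 remove [gzh] add [srkjn,ybkvd] -> 13 lines: pbzqd mcr ddd qibe srkjn ybkvd oacrj uzy suju xoevs xef ofksj qts
Hunk 3: at line 4 remove [ybkvd,oacrj,uzy] add [hzfw,vtoyy] -> 12 lines: pbzqd mcr ddd qibe srkjn hzfw vtoyy suju xoevs xef ofksj qts
Hunk 4: at line 4 remove [hzfw,vtoyy] add [glpdm,hjzy,eqgu] -> 13 lines: pbzqd mcr ddd qibe srkjn glpdm hjzy eqgu suju xoevs xef ofksj qts
Hunk 5: at line 4 remove [glpdm,hjzy,eqgu] add [pjxx,rwb] -> 12 lines: pbzqd mcr ddd qibe srkjn pjxx rwb suju xoevs xef ofksj qts
Hunk 6: at line 7 remove [suju,xoevs,xef] add [lbkrk] -> 10 lines: pbzqd mcr ddd qibe srkjn pjxx rwb lbkrk ofksj qts
Final line 9: ofksj

Answer: ofksj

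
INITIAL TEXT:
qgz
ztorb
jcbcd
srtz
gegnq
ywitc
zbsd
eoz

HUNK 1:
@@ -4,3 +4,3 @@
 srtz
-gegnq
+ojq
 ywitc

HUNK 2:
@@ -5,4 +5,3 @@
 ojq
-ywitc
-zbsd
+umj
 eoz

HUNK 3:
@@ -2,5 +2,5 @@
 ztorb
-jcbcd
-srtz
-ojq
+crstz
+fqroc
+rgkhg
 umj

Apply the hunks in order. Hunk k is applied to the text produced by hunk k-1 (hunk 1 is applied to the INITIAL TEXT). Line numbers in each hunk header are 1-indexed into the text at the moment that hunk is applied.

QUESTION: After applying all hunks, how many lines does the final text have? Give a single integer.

Answer: 7

Derivation:
Hunk 1: at line 4 remove [gegnq] add [ojq] -> 8 lines: qgz ztorb jcbcd srtz ojq ywitc zbsd eoz
Hunk 2: at line 5 remove [ywitc,zbsd] add [umj] -> 7 lines: qgz ztorb jcbcd srtz ojq umj eoz
Hunk 3: at line 2 remove [jcbcd,srtz,ojq] add [crstz,fqroc,rgkhg] -> 7 lines: qgz ztorb crstz fqroc rgkhg umj eoz
Final line count: 7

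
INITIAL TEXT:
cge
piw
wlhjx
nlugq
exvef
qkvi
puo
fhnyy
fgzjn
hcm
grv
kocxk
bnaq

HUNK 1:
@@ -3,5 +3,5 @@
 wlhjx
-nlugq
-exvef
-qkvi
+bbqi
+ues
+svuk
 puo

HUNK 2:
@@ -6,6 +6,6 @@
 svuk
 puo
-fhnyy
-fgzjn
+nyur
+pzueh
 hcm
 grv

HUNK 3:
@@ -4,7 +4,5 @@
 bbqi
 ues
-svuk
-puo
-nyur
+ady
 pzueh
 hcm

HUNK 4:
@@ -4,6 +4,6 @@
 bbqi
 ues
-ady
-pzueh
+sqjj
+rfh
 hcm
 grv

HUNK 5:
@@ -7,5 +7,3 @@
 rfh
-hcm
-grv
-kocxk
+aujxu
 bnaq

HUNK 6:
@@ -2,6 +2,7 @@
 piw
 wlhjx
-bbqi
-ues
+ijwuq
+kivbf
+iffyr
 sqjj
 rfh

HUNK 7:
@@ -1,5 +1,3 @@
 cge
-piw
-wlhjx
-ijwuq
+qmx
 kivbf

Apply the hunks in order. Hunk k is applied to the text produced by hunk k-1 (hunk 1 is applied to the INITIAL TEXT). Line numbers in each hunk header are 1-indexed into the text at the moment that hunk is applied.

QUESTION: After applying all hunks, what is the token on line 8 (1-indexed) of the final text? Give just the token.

Answer: bnaq

Derivation:
Hunk 1: at line 3 remove [nlugq,exvef,qkvi] add [bbqi,ues,svuk] -> 13 lines: cge piw wlhjx bbqi ues svuk puo fhnyy fgzjn hcm grv kocxk bnaq
Hunk 2: at line 6 remove [fhnyy,fgzjn] add [nyur,pzueh] -> 13 lines: cge piw wlhjx bbqi ues svuk puo nyur pzueh hcm grv kocxk bnaq
Hunk 3: at line 4 remove [svuk,puo,nyur] add [ady] -> 11 lines: cge piw wlhjx bbqi ues ady pzueh hcm grv kocxk bnaq
Hunk 4: at line 4 remove [ady,pzueh] add [sqjj,rfh] -> 11 lines: cge piw wlhjx bbqi ues sqjj rfh hcm grv kocxk bnaq
Hunk 5: at line 7 remove [hcm,grv,kocxk] add [aujxu] -> 9 lines: cge piw wlhjx bbqi ues sqjj rfh aujxu bnaq
Hunk 6: at line 2 remove [bbqi,ues] add [ijwuq,kivbf,iffyr] -> 10 lines: cge piw wlhjx ijwuq kivbf iffyr sqjj rfh aujxu bnaq
Hunk 7: at line 1 remove [piw,wlhjx,ijwuq] add [qmx] -> 8 lines: cge qmx kivbf iffyr sqjj rfh aujxu bnaq
Final line 8: bnaq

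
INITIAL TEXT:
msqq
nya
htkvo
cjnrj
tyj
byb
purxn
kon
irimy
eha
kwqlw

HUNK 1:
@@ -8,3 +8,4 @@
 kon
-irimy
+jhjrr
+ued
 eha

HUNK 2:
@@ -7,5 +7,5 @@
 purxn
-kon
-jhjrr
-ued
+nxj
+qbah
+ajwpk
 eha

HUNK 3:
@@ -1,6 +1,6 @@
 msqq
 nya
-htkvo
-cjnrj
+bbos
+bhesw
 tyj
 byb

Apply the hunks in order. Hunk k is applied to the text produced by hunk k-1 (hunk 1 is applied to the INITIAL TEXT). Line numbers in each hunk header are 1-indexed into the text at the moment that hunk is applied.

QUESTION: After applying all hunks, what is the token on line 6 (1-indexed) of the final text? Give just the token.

Answer: byb

Derivation:
Hunk 1: at line 8 remove [irimy] add [jhjrr,ued] -> 12 lines: msqq nya htkvo cjnrj tyj byb purxn kon jhjrr ued eha kwqlw
Hunk 2: at line 7 remove [kon,jhjrr,ued] add [nxj,qbah,ajwpk] -> 12 lines: msqq nya htkvo cjnrj tyj byb purxn nxj qbah ajwpk eha kwqlw
Hunk 3: at line 1 remove [htkvo,cjnrj] add [bbos,bhesw] -> 12 lines: msqq nya bbos bhesw tyj byb purxn nxj qbah ajwpk eha kwqlw
Final line 6: byb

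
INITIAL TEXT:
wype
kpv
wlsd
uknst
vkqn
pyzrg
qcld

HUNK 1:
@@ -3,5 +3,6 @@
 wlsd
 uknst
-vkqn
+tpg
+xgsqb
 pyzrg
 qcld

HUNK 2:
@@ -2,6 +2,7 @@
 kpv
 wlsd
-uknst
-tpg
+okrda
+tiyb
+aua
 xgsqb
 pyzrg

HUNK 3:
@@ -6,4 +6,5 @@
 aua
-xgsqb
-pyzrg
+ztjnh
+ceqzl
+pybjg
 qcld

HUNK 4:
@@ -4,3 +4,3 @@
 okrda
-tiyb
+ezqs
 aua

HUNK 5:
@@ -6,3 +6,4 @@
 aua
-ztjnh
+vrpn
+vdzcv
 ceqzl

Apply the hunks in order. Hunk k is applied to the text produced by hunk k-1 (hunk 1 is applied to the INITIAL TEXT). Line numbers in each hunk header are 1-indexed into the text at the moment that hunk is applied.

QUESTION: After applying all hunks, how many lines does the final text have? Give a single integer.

Hunk 1: at line 3 remove [vkqn] add [tpg,xgsqb] -> 8 lines: wype kpv wlsd uknst tpg xgsqb pyzrg qcld
Hunk 2: at line 2 remove [uknst,tpg] add [okrda,tiyb,aua] -> 9 lines: wype kpv wlsd okrda tiyb aua xgsqb pyzrg qcld
Hunk 3: at line 6 remove [xgsqb,pyzrg] add [ztjnh,ceqzl,pybjg] -> 10 lines: wype kpv wlsd okrda tiyb aua ztjnh ceqzl pybjg qcld
Hunk 4: at line 4 remove [tiyb] add [ezqs] -> 10 lines: wype kpv wlsd okrda ezqs aua ztjnh ceqzl pybjg qcld
Hunk 5: at line 6 remove [ztjnh] add [vrpn,vdzcv] -> 11 lines: wype kpv wlsd okrda ezqs aua vrpn vdzcv ceqzl pybjg qcld
Final line count: 11

Answer: 11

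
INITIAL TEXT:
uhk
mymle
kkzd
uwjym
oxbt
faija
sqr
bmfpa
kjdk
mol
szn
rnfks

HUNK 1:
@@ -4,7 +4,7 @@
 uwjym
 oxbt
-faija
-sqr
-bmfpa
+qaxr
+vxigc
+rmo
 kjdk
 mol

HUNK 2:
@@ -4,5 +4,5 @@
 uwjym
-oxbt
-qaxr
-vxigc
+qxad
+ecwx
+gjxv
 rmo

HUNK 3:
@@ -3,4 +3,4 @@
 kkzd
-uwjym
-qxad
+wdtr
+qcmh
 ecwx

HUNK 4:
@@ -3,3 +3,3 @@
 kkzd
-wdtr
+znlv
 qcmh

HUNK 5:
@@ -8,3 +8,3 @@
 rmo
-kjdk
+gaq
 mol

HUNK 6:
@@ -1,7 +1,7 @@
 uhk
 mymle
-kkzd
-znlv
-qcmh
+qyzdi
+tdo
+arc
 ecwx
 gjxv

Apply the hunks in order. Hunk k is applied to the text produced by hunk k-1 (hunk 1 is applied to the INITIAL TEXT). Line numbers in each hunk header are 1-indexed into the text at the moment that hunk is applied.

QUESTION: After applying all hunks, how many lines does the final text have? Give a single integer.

Hunk 1: at line 4 remove [faija,sqr,bmfpa] add [qaxr,vxigc,rmo] -> 12 lines: uhk mymle kkzd uwjym oxbt qaxr vxigc rmo kjdk mol szn rnfks
Hunk 2: at line 4 remove [oxbt,qaxr,vxigc] add [qxad,ecwx,gjxv] -> 12 lines: uhk mymle kkzd uwjym qxad ecwx gjxv rmo kjdk mol szn rnfks
Hunk 3: at line 3 remove [uwjym,qxad] add [wdtr,qcmh] -> 12 lines: uhk mymle kkzd wdtr qcmh ecwx gjxv rmo kjdk mol szn rnfks
Hunk 4: at line 3 remove [wdtr] add [znlv] -> 12 lines: uhk mymle kkzd znlv qcmh ecwx gjxv rmo kjdk mol szn rnfks
Hunk 5: at line 8 remove [kjdk] add [gaq] -> 12 lines: uhk mymle kkzd znlv qcmh ecwx gjxv rmo gaq mol szn rnfks
Hunk 6: at line 1 remove [kkzd,znlv,qcmh] add [qyzdi,tdo,arc] -> 12 lines: uhk mymle qyzdi tdo arc ecwx gjxv rmo gaq mol szn rnfks
Final line count: 12

Answer: 12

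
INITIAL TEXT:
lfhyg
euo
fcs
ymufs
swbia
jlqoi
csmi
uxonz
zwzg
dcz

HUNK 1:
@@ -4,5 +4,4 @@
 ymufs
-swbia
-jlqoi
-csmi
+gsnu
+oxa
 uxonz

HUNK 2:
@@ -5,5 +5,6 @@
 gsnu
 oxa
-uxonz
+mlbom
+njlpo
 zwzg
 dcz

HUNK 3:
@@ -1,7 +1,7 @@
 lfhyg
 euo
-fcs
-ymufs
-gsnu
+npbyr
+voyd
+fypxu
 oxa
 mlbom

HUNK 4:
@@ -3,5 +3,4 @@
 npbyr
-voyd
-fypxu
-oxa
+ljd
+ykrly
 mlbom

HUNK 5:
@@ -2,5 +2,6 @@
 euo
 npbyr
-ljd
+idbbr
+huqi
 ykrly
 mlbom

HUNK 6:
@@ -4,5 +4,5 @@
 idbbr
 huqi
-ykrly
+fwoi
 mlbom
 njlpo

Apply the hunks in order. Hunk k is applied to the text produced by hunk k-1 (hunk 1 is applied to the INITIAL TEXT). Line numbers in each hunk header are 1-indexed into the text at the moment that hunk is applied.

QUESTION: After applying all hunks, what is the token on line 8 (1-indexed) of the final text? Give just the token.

Answer: njlpo

Derivation:
Hunk 1: at line 4 remove [swbia,jlqoi,csmi] add [gsnu,oxa] -> 9 lines: lfhyg euo fcs ymufs gsnu oxa uxonz zwzg dcz
Hunk 2: at line 5 remove [uxonz] add [mlbom,njlpo] -> 10 lines: lfhyg euo fcs ymufs gsnu oxa mlbom njlpo zwzg dcz
Hunk 3: at line 1 remove [fcs,ymufs,gsnu] add [npbyr,voyd,fypxu] -> 10 lines: lfhyg euo npbyr voyd fypxu oxa mlbom njlpo zwzg dcz
Hunk 4: at line 3 remove [voyd,fypxu,oxa] add [ljd,ykrly] -> 9 lines: lfhyg euo npbyr ljd ykrly mlbom njlpo zwzg dcz
Hunk 5: at line 2 remove [ljd] add [idbbr,huqi] -> 10 lines: lfhyg euo npbyr idbbr huqi ykrly mlbom njlpo zwzg dcz
Hunk 6: at line 4 remove [ykrly] add [fwoi] -> 10 lines: lfhyg euo npbyr idbbr huqi fwoi mlbom njlpo zwzg dcz
Final line 8: njlpo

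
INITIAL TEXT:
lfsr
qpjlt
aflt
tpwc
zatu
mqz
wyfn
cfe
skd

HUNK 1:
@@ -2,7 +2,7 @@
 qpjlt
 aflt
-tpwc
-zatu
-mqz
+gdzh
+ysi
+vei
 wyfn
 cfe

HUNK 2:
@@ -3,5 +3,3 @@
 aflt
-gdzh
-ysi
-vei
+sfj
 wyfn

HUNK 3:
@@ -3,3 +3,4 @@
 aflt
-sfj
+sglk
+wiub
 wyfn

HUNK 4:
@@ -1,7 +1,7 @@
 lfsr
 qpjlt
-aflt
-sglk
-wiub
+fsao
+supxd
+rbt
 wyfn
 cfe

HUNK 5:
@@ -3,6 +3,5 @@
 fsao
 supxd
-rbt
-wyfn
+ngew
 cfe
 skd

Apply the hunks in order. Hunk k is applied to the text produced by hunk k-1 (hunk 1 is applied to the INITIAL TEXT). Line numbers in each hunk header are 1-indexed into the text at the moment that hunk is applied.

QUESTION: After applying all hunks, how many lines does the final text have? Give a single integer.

Answer: 7

Derivation:
Hunk 1: at line 2 remove [tpwc,zatu,mqz] add [gdzh,ysi,vei] -> 9 lines: lfsr qpjlt aflt gdzh ysi vei wyfn cfe skd
Hunk 2: at line 3 remove [gdzh,ysi,vei] add [sfj] -> 7 lines: lfsr qpjlt aflt sfj wyfn cfe skd
Hunk 3: at line 3 remove [sfj] add [sglk,wiub] -> 8 lines: lfsr qpjlt aflt sglk wiub wyfn cfe skd
Hunk 4: at line 1 remove [aflt,sglk,wiub] add [fsao,supxd,rbt] -> 8 lines: lfsr qpjlt fsao supxd rbt wyfn cfe skd
Hunk 5: at line 3 remove [rbt,wyfn] add [ngew] -> 7 lines: lfsr qpjlt fsao supxd ngew cfe skd
Final line count: 7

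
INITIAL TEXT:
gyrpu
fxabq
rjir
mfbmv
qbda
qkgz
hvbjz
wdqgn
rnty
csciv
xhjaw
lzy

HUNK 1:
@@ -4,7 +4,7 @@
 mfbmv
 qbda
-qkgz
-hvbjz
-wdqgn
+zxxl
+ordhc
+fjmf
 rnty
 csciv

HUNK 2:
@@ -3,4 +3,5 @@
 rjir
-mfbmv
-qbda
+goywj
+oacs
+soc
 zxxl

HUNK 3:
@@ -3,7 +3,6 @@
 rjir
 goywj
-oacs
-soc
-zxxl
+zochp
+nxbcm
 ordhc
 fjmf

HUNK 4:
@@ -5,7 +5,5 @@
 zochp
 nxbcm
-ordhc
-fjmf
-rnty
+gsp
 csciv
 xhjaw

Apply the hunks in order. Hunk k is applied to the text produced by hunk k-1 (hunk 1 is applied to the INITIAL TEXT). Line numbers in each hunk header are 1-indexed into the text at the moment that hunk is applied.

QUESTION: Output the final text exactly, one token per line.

Answer: gyrpu
fxabq
rjir
goywj
zochp
nxbcm
gsp
csciv
xhjaw
lzy

Derivation:
Hunk 1: at line 4 remove [qkgz,hvbjz,wdqgn] add [zxxl,ordhc,fjmf] -> 12 lines: gyrpu fxabq rjir mfbmv qbda zxxl ordhc fjmf rnty csciv xhjaw lzy
Hunk 2: at line 3 remove [mfbmv,qbda] add [goywj,oacs,soc] -> 13 lines: gyrpu fxabq rjir goywj oacs soc zxxl ordhc fjmf rnty csciv xhjaw lzy
Hunk 3: at line 3 remove [oacs,soc,zxxl] add [zochp,nxbcm] -> 12 lines: gyrpu fxabq rjir goywj zochp nxbcm ordhc fjmf rnty csciv xhjaw lzy
Hunk 4: at line 5 remove [ordhc,fjmf,rnty] add [gsp] -> 10 lines: gyrpu fxabq rjir goywj zochp nxbcm gsp csciv xhjaw lzy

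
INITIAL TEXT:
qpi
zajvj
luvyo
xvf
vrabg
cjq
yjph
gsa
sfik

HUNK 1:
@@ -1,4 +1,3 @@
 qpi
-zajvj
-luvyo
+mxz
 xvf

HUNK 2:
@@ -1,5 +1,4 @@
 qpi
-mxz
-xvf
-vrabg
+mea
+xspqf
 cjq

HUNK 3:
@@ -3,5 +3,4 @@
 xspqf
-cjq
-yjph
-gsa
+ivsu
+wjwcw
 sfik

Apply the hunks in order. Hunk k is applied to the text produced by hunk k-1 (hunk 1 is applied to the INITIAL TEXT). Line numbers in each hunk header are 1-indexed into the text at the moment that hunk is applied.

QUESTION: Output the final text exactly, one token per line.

Answer: qpi
mea
xspqf
ivsu
wjwcw
sfik

Derivation:
Hunk 1: at line 1 remove [zajvj,luvyo] add [mxz] -> 8 lines: qpi mxz xvf vrabg cjq yjph gsa sfik
Hunk 2: at line 1 remove [mxz,xvf,vrabg] add [mea,xspqf] -> 7 lines: qpi mea xspqf cjq yjph gsa sfik
Hunk 3: at line 3 remove [cjq,yjph,gsa] add [ivsu,wjwcw] -> 6 lines: qpi mea xspqf ivsu wjwcw sfik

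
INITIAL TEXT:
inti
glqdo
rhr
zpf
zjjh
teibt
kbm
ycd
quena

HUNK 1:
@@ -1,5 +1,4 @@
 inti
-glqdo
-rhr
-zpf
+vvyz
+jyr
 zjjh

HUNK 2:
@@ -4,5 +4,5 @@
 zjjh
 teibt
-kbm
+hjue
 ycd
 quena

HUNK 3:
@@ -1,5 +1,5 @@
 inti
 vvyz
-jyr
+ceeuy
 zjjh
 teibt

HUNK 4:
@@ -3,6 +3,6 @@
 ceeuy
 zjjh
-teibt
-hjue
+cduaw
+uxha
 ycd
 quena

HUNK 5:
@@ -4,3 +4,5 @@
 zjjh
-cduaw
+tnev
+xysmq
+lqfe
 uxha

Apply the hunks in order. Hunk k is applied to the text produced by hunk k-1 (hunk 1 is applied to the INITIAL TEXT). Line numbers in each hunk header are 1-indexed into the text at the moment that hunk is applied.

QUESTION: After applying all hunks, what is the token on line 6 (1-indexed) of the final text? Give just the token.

Answer: xysmq

Derivation:
Hunk 1: at line 1 remove [glqdo,rhr,zpf] add [vvyz,jyr] -> 8 lines: inti vvyz jyr zjjh teibt kbm ycd quena
Hunk 2: at line 4 remove [kbm] add [hjue] -> 8 lines: inti vvyz jyr zjjh teibt hjue ycd quena
Hunk 3: at line 1 remove [jyr] add [ceeuy] -> 8 lines: inti vvyz ceeuy zjjh teibt hjue ycd quena
Hunk 4: at line 3 remove [teibt,hjue] add [cduaw,uxha] -> 8 lines: inti vvyz ceeuy zjjh cduaw uxha ycd quena
Hunk 5: at line 4 remove [cduaw] add [tnev,xysmq,lqfe] -> 10 lines: inti vvyz ceeuy zjjh tnev xysmq lqfe uxha ycd quena
Final line 6: xysmq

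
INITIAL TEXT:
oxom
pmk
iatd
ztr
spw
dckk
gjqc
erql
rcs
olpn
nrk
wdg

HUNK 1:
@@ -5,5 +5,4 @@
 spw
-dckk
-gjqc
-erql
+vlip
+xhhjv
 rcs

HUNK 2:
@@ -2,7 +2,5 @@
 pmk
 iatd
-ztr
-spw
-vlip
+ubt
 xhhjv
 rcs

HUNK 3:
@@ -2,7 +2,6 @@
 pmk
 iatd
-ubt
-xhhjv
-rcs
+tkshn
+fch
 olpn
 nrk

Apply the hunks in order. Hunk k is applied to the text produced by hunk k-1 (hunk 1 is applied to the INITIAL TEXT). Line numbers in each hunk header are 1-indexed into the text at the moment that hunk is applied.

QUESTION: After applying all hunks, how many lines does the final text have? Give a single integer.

Hunk 1: at line 5 remove [dckk,gjqc,erql] add [vlip,xhhjv] -> 11 lines: oxom pmk iatd ztr spw vlip xhhjv rcs olpn nrk wdg
Hunk 2: at line 2 remove [ztr,spw,vlip] add [ubt] -> 9 lines: oxom pmk iatd ubt xhhjv rcs olpn nrk wdg
Hunk 3: at line 2 remove [ubt,xhhjv,rcs] add [tkshn,fch] -> 8 lines: oxom pmk iatd tkshn fch olpn nrk wdg
Final line count: 8

Answer: 8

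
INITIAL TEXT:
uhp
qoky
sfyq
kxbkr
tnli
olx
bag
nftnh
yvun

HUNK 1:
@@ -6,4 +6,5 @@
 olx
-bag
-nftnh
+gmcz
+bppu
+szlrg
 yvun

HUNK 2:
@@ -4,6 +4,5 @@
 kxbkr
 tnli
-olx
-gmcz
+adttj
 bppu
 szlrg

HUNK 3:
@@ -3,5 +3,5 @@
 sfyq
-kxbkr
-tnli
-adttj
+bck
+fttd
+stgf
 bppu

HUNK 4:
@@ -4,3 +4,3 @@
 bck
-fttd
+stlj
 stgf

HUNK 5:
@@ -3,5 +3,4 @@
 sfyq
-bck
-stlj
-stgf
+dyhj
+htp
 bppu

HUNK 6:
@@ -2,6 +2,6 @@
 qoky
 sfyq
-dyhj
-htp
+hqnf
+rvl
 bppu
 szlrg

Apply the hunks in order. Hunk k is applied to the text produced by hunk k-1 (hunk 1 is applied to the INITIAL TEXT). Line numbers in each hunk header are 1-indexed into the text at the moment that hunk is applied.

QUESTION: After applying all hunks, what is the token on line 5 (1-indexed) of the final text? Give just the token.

Hunk 1: at line 6 remove [bag,nftnh] add [gmcz,bppu,szlrg] -> 10 lines: uhp qoky sfyq kxbkr tnli olx gmcz bppu szlrg yvun
Hunk 2: at line 4 remove [olx,gmcz] add [adttj] -> 9 lines: uhp qoky sfyq kxbkr tnli adttj bppu szlrg yvun
Hunk 3: at line 3 remove [kxbkr,tnli,adttj] add [bck,fttd,stgf] -> 9 lines: uhp qoky sfyq bck fttd stgf bppu szlrg yvun
Hunk 4: at line 4 remove [fttd] add [stlj] -> 9 lines: uhp qoky sfyq bck stlj stgf bppu szlrg yvun
Hunk 5: at line 3 remove [bck,stlj,stgf] add [dyhj,htp] -> 8 lines: uhp qoky sfyq dyhj htp bppu szlrg yvun
Hunk 6: at line 2 remove [dyhj,htp] add [hqnf,rvl] -> 8 lines: uhp qoky sfyq hqnf rvl bppu szlrg yvun
Final line 5: rvl

Answer: rvl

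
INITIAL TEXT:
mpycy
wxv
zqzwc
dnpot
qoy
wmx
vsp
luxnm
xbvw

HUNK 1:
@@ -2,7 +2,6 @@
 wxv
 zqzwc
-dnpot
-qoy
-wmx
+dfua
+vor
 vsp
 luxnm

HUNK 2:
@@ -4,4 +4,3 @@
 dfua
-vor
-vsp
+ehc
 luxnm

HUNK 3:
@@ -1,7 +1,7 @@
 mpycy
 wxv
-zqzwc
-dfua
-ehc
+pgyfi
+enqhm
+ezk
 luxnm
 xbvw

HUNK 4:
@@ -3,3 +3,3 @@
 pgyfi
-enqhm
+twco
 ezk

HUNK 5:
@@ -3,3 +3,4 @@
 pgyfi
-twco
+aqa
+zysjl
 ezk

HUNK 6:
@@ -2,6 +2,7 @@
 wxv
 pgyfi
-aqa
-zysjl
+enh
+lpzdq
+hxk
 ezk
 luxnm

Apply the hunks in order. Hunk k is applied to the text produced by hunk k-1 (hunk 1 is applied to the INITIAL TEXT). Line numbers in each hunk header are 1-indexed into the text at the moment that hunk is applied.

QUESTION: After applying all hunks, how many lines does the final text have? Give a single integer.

Hunk 1: at line 2 remove [dnpot,qoy,wmx] add [dfua,vor] -> 8 lines: mpycy wxv zqzwc dfua vor vsp luxnm xbvw
Hunk 2: at line 4 remove [vor,vsp] add [ehc] -> 7 lines: mpycy wxv zqzwc dfua ehc luxnm xbvw
Hunk 3: at line 1 remove [zqzwc,dfua,ehc] add [pgyfi,enqhm,ezk] -> 7 lines: mpycy wxv pgyfi enqhm ezk luxnm xbvw
Hunk 4: at line 3 remove [enqhm] add [twco] -> 7 lines: mpycy wxv pgyfi twco ezk luxnm xbvw
Hunk 5: at line 3 remove [twco] add [aqa,zysjl] -> 8 lines: mpycy wxv pgyfi aqa zysjl ezk luxnm xbvw
Hunk 6: at line 2 remove [aqa,zysjl] add [enh,lpzdq,hxk] -> 9 lines: mpycy wxv pgyfi enh lpzdq hxk ezk luxnm xbvw
Final line count: 9

Answer: 9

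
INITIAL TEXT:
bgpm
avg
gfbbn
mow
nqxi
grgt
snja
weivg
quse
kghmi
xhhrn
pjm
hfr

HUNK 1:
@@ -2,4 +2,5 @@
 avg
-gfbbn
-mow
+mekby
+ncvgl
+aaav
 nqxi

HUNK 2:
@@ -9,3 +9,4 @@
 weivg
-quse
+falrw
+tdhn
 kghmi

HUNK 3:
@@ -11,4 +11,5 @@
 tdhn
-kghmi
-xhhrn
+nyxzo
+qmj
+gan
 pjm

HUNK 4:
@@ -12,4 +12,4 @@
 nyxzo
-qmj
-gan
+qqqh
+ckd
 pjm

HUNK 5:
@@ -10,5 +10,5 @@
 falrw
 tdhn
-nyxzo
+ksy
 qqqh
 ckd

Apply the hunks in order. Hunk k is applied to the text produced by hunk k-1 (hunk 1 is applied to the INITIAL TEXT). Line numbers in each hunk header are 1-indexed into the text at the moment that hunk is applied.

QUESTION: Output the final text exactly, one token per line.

Hunk 1: at line 2 remove [gfbbn,mow] add [mekby,ncvgl,aaav] -> 14 lines: bgpm avg mekby ncvgl aaav nqxi grgt snja weivg quse kghmi xhhrn pjm hfr
Hunk 2: at line 9 remove [quse] add [falrw,tdhn] -> 15 lines: bgpm avg mekby ncvgl aaav nqxi grgt snja weivg falrw tdhn kghmi xhhrn pjm hfr
Hunk 3: at line 11 remove [kghmi,xhhrn] add [nyxzo,qmj,gan] -> 16 lines: bgpm avg mekby ncvgl aaav nqxi grgt snja weivg falrw tdhn nyxzo qmj gan pjm hfr
Hunk 4: at line 12 remove [qmj,gan] add [qqqh,ckd] -> 16 lines: bgpm avg mekby ncvgl aaav nqxi grgt snja weivg falrw tdhn nyxzo qqqh ckd pjm hfr
Hunk 5: at line 10 remove [nyxzo] add [ksy] -> 16 lines: bgpm avg mekby ncvgl aaav nqxi grgt snja weivg falrw tdhn ksy qqqh ckd pjm hfr

Answer: bgpm
avg
mekby
ncvgl
aaav
nqxi
grgt
snja
weivg
falrw
tdhn
ksy
qqqh
ckd
pjm
hfr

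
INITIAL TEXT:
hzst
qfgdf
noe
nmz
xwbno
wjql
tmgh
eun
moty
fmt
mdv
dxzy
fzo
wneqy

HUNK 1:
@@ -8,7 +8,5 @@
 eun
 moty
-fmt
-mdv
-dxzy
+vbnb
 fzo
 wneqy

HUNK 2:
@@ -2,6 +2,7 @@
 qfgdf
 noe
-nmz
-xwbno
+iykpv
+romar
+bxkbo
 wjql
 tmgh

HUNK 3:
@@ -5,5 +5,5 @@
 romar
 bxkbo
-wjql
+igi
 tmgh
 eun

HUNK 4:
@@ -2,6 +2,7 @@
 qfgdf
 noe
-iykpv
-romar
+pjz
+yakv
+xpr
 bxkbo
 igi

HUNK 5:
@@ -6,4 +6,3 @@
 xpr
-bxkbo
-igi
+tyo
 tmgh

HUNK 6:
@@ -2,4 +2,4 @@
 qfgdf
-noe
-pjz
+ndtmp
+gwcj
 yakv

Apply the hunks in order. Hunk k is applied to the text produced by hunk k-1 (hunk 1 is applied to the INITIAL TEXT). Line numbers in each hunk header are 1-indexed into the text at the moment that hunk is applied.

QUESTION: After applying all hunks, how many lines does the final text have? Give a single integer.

Hunk 1: at line 8 remove [fmt,mdv,dxzy] add [vbnb] -> 12 lines: hzst qfgdf noe nmz xwbno wjql tmgh eun moty vbnb fzo wneqy
Hunk 2: at line 2 remove [nmz,xwbno] add [iykpv,romar,bxkbo] -> 13 lines: hzst qfgdf noe iykpv romar bxkbo wjql tmgh eun moty vbnb fzo wneqy
Hunk 3: at line 5 remove [wjql] add [igi] -> 13 lines: hzst qfgdf noe iykpv romar bxkbo igi tmgh eun moty vbnb fzo wneqy
Hunk 4: at line 2 remove [iykpv,romar] add [pjz,yakv,xpr] -> 14 lines: hzst qfgdf noe pjz yakv xpr bxkbo igi tmgh eun moty vbnb fzo wneqy
Hunk 5: at line 6 remove [bxkbo,igi] add [tyo] -> 13 lines: hzst qfgdf noe pjz yakv xpr tyo tmgh eun moty vbnb fzo wneqy
Hunk 6: at line 2 remove [noe,pjz] add [ndtmp,gwcj] -> 13 lines: hzst qfgdf ndtmp gwcj yakv xpr tyo tmgh eun moty vbnb fzo wneqy
Final line count: 13

Answer: 13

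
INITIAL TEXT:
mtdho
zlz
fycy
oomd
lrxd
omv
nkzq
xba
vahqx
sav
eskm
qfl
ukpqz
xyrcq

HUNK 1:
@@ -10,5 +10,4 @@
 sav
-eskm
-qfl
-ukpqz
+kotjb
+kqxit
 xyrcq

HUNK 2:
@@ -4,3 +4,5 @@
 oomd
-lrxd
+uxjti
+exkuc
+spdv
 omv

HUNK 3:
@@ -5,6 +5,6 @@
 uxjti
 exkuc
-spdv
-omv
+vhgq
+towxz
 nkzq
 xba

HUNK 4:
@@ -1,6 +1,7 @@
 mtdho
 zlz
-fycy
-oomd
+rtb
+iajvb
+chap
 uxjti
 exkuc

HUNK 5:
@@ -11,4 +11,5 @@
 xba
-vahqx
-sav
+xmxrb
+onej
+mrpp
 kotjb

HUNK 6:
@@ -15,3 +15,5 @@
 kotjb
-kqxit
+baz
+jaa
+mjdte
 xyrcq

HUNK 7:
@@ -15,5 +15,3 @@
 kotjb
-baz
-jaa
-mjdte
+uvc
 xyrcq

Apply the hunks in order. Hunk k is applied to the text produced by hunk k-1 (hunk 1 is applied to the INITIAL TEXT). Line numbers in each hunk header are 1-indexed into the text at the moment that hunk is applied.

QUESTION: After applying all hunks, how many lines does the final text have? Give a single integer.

Answer: 17

Derivation:
Hunk 1: at line 10 remove [eskm,qfl,ukpqz] add [kotjb,kqxit] -> 13 lines: mtdho zlz fycy oomd lrxd omv nkzq xba vahqx sav kotjb kqxit xyrcq
Hunk 2: at line 4 remove [lrxd] add [uxjti,exkuc,spdv] -> 15 lines: mtdho zlz fycy oomd uxjti exkuc spdv omv nkzq xba vahqx sav kotjb kqxit xyrcq
Hunk 3: at line 5 remove [spdv,omv] add [vhgq,towxz] -> 15 lines: mtdho zlz fycy oomd uxjti exkuc vhgq towxz nkzq xba vahqx sav kotjb kqxit xyrcq
Hunk 4: at line 1 remove [fycy,oomd] add [rtb,iajvb,chap] -> 16 lines: mtdho zlz rtb iajvb chap uxjti exkuc vhgq towxz nkzq xba vahqx sav kotjb kqxit xyrcq
Hunk 5: at line 11 remove [vahqx,sav] add [xmxrb,onej,mrpp] -> 17 lines: mtdho zlz rtb iajvb chap uxjti exkuc vhgq towxz nkzq xba xmxrb onej mrpp kotjb kqxit xyrcq
Hunk 6: at line 15 remove [kqxit] add [baz,jaa,mjdte] -> 19 lines: mtdho zlz rtb iajvb chap uxjti exkuc vhgq towxz nkzq xba xmxrb onej mrpp kotjb baz jaa mjdte xyrcq
Hunk 7: at line 15 remove [baz,jaa,mjdte] add [uvc] -> 17 lines: mtdho zlz rtb iajvb chap uxjti exkuc vhgq towxz nkzq xba xmxrb onej mrpp kotjb uvc xyrcq
Final line count: 17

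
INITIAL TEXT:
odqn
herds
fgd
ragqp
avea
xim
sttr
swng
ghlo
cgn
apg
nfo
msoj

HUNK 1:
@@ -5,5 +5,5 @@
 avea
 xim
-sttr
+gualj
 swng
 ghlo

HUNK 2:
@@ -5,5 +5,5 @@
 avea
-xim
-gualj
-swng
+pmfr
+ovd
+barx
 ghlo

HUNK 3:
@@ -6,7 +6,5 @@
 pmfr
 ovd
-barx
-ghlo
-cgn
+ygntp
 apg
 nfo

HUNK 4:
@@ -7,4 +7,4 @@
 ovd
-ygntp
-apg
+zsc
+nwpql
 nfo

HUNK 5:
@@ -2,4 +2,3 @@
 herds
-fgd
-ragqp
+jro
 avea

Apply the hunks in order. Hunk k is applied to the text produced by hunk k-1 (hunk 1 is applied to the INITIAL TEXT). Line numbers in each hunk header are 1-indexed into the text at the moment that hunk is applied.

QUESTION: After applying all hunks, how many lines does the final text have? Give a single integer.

Hunk 1: at line 5 remove [sttr] add [gualj] -> 13 lines: odqn herds fgd ragqp avea xim gualj swng ghlo cgn apg nfo msoj
Hunk 2: at line 5 remove [xim,gualj,swng] add [pmfr,ovd,barx] -> 13 lines: odqn herds fgd ragqp avea pmfr ovd barx ghlo cgn apg nfo msoj
Hunk 3: at line 6 remove [barx,ghlo,cgn] add [ygntp] -> 11 lines: odqn herds fgd ragqp avea pmfr ovd ygntp apg nfo msoj
Hunk 4: at line 7 remove [ygntp,apg] add [zsc,nwpql] -> 11 lines: odqn herds fgd ragqp avea pmfr ovd zsc nwpql nfo msoj
Hunk 5: at line 2 remove [fgd,ragqp] add [jro] -> 10 lines: odqn herds jro avea pmfr ovd zsc nwpql nfo msoj
Final line count: 10

Answer: 10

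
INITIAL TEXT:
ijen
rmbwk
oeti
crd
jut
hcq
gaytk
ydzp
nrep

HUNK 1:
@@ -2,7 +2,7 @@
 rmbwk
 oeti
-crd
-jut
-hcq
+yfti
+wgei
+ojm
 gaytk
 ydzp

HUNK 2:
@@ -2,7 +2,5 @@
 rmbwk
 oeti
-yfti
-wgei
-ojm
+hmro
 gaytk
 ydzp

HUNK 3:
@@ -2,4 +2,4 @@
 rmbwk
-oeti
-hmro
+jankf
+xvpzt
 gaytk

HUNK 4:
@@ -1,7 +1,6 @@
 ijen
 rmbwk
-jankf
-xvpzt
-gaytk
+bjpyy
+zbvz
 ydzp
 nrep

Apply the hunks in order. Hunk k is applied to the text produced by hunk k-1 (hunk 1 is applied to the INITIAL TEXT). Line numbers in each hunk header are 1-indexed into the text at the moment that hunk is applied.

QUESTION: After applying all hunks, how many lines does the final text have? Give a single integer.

Answer: 6

Derivation:
Hunk 1: at line 2 remove [crd,jut,hcq] add [yfti,wgei,ojm] -> 9 lines: ijen rmbwk oeti yfti wgei ojm gaytk ydzp nrep
Hunk 2: at line 2 remove [yfti,wgei,ojm] add [hmro] -> 7 lines: ijen rmbwk oeti hmro gaytk ydzp nrep
Hunk 3: at line 2 remove [oeti,hmro] add [jankf,xvpzt] -> 7 lines: ijen rmbwk jankf xvpzt gaytk ydzp nrep
Hunk 4: at line 1 remove [jankf,xvpzt,gaytk] add [bjpyy,zbvz] -> 6 lines: ijen rmbwk bjpyy zbvz ydzp nrep
Final line count: 6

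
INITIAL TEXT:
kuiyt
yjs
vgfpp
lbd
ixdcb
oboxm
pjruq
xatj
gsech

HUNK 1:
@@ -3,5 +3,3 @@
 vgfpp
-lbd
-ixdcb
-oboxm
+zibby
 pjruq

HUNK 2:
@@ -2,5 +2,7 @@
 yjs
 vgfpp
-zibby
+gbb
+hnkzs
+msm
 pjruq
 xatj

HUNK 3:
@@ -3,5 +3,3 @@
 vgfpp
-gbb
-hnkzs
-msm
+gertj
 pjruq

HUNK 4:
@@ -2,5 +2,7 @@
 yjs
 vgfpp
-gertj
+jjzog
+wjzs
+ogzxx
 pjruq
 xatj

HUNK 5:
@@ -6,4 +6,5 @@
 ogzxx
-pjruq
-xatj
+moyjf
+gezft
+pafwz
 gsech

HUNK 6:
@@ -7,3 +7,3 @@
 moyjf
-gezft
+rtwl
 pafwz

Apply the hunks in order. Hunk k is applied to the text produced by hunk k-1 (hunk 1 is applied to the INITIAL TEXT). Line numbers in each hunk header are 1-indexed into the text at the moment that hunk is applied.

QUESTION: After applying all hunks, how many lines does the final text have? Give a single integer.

Answer: 10

Derivation:
Hunk 1: at line 3 remove [lbd,ixdcb,oboxm] add [zibby] -> 7 lines: kuiyt yjs vgfpp zibby pjruq xatj gsech
Hunk 2: at line 2 remove [zibby] add [gbb,hnkzs,msm] -> 9 lines: kuiyt yjs vgfpp gbb hnkzs msm pjruq xatj gsech
Hunk 3: at line 3 remove [gbb,hnkzs,msm] add [gertj] -> 7 lines: kuiyt yjs vgfpp gertj pjruq xatj gsech
Hunk 4: at line 2 remove [gertj] add [jjzog,wjzs,ogzxx] -> 9 lines: kuiyt yjs vgfpp jjzog wjzs ogzxx pjruq xatj gsech
Hunk 5: at line 6 remove [pjruq,xatj] add [moyjf,gezft,pafwz] -> 10 lines: kuiyt yjs vgfpp jjzog wjzs ogzxx moyjf gezft pafwz gsech
Hunk 6: at line 7 remove [gezft] add [rtwl] -> 10 lines: kuiyt yjs vgfpp jjzog wjzs ogzxx moyjf rtwl pafwz gsech
Final line count: 10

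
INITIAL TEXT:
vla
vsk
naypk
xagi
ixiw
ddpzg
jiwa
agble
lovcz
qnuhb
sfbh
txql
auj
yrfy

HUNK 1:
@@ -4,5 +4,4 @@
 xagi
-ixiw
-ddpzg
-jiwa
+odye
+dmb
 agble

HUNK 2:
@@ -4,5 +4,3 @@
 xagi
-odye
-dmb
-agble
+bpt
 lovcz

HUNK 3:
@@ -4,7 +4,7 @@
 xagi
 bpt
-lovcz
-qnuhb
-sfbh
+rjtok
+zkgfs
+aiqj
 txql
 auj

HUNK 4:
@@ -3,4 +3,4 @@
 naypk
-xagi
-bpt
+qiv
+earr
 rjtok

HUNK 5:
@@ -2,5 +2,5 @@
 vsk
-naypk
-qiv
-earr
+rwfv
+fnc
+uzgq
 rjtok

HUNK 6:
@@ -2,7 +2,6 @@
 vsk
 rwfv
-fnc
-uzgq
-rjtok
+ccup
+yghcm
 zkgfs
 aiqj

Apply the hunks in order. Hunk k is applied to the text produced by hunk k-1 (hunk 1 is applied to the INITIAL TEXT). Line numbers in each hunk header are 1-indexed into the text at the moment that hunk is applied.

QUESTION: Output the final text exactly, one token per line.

Hunk 1: at line 4 remove [ixiw,ddpzg,jiwa] add [odye,dmb] -> 13 lines: vla vsk naypk xagi odye dmb agble lovcz qnuhb sfbh txql auj yrfy
Hunk 2: at line 4 remove [odye,dmb,agble] add [bpt] -> 11 lines: vla vsk naypk xagi bpt lovcz qnuhb sfbh txql auj yrfy
Hunk 3: at line 4 remove [lovcz,qnuhb,sfbh] add [rjtok,zkgfs,aiqj] -> 11 lines: vla vsk naypk xagi bpt rjtok zkgfs aiqj txql auj yrfy
Hunk 4: at line 3 remove [xagi,bpt] add [qiv,earr] -> 11 lines: vla vsk naypk qiv earr rjtok zkgfs aiqj txql auj yrfy
Hunk 5: at line 2 remove [naypk,qiv,earr] add [rwfv,fnc,uzgq] -> 11 lines: vla vsk rwfv fnc uzgq rjtok zkgfs aiqj txql auj yrfy
Hunk 6: at line 2 remove [fnc,uzgq,rjtok] add [ccup,yghcm] -> 10 lines: vla vsk rwfv ccup yghcm zkgfs aiqj txql auj yrfy

Answer: vla
vsk
rwfv
ccup
yghcm
zkgfs
aiqj
txql
auj
yrfy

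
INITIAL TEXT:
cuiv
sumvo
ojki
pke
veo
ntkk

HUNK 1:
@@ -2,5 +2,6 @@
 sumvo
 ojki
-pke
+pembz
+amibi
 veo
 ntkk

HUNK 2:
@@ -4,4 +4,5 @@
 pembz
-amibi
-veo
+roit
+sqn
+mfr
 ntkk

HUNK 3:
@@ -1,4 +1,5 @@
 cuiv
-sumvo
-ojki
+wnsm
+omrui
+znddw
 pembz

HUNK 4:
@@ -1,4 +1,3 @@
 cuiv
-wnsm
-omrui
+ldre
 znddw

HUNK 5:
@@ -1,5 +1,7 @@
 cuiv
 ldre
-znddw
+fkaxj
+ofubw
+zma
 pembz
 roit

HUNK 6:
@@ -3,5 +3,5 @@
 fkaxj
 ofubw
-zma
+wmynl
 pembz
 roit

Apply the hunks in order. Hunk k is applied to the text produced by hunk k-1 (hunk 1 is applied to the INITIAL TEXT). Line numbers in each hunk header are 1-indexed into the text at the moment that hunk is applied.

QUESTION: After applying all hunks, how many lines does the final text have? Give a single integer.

Answer: 10

Derivation:
Hunk 1: at line 2 remove [pke] add [pembz,amibi] -> 7 lines: cuiv sumvo ojki pembz amibi veo ntkk
Hunk 2: at line 4 remove [amibi,veo] add [roit,sqn,mfr] -> 8 lines: cuiv sumvo ojki pembz roit sqn mfr ntkk
Hunk 3: at line 1 remove [sumvo,ojki] add [wnsm,omrui,znddw] -> 9 lines: cuiv wnsm omrui znddw pembz roit sqn mfr ntkk
Hunk 4: at line 1 remove [wnsm,omrui] add [ldre] -> 8 lines: cuiv ldre znddw pembz roit sqn mfr ntkk
Hunk 5: at line 1 remove [znddw] add [fkaxj,ofubw,zma] -> 10 lines: cuiv ldre fkaxj ofubw zma pembz roit sqn mfr ntkk
Hunk 6: at line 3 remove [zma] add [wmynl] -> 10 lines: cuiv ldre fkaxj ofubw wmynl pembz roit sqn mfr ntkk
Final line count: 10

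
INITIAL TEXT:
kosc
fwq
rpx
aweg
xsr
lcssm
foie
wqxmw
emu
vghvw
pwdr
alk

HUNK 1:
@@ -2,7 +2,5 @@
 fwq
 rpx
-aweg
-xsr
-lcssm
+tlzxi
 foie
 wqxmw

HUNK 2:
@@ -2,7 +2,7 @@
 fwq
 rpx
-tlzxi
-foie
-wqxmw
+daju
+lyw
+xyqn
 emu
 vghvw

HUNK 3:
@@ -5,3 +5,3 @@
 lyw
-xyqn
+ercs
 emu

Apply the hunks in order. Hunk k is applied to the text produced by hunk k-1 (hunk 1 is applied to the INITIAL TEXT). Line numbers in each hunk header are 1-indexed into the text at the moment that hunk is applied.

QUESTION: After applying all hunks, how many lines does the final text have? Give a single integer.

Hunk 1: at line 2 remove [aweg,xsr,lcssm] add [tlzxi] -> 10 lines: kosc fwq rpx tlzxi foie wqxmw emu vghvw pwdr alk
Hunk 2: at line 2 remove [tlzxi,foie,wqxmw] add [daju,lyw,xyqn] -> 10 lines: kosc fwq rpx daju lyw xyqn emu vghvw pwdr alk
Hunk 3: at line 5 remove [xyqn] add [ercs] -> 10 lines: kosc fwq rpx daju lyw ercs emu vghvw pwdr alk
Final line count: 10

Answer: 10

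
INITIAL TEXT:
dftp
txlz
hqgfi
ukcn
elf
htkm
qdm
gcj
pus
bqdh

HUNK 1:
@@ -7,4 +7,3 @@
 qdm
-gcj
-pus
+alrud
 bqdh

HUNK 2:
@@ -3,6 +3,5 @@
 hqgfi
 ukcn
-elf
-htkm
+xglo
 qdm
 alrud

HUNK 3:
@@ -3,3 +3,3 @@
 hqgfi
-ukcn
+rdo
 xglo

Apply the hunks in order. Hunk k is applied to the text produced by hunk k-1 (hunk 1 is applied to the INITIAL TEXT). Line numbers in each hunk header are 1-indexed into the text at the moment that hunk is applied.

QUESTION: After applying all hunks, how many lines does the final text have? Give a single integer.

Answer: 8

Derivation:
Hunk 1: at line 7 remove [gcj,pus] add [alrud] -> 9 lines: dftp txlz hqgfi ukcn elf htkm qdm alrud bqdh
Hunk 2: at line 3 remove [elf,htkm] add [xglo] -> 8 lines: dftp txlz hqgfi ukcn xglo qdm alrud bqdh
Hunk 3: at line 3 remove [ukcn] add [rdo] -> 8 lines: dftp txlz hqgfi rdo xglo qdm alrud bqdh
Final line count: 8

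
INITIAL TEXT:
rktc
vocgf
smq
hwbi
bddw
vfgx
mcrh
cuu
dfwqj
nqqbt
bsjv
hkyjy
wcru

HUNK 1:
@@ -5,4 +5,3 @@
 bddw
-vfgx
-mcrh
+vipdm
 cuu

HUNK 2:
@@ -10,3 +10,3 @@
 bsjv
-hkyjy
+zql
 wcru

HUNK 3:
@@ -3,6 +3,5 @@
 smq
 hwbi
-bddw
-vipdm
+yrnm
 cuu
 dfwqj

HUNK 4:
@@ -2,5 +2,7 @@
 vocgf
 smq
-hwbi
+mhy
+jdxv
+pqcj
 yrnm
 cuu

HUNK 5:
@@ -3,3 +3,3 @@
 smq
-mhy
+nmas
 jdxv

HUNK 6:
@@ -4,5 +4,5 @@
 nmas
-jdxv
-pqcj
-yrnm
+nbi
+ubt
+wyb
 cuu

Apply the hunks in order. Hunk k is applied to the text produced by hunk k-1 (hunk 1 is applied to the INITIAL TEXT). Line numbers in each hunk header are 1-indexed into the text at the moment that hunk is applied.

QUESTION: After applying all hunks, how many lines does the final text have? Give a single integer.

Answer: 13

Derivation:
Hunk 1: at line 5 remove [vfgx,mcrh] add [vipdm] -> 12 lines: rktc vocgf smq hwbi bddw vipdm cuu dfwqj nqqbt bsjv hkyjy wcru
Hunk 2: at line 10 remove [hkyjy] add [zql] -> 12 lines: rktc vocgf smq hwbi bddw vipdm cuu dfwqj nqqbt bsjv zql wcru
Hunk 3: at line 3 remove [bddw,vipdm] add [yrnm] -> 11 lines: rktc vocgf smq hwbi yrnm cuu dfwqj nqqbt bsjv zql wcru
Hunk 4: at line 2 remove [hwbi] add [mhy,jdxv,pqcj] -> 13 lines: rktc vocgf smq mhy jdxv pqcj yrnm cuu dfwqj nqqbt bsjv zql wcru
Hunk 5: at line 3 remove [mhy] add [nmas] -> 13 lines: rktc vocgf smq nmas jdxv pqcj yrnm cuu dfwqj nqqbt bsjv zql wcru
Hunk 6: at line 4 remove [jdxv,pqcj,yrnm] add [nbi,ubt,wyb] -> 13 lines: rktc vocgf smq nmas nbi ubt wyb cuu dfwqj nqqbt bsjv zql wcru
Final line count: 13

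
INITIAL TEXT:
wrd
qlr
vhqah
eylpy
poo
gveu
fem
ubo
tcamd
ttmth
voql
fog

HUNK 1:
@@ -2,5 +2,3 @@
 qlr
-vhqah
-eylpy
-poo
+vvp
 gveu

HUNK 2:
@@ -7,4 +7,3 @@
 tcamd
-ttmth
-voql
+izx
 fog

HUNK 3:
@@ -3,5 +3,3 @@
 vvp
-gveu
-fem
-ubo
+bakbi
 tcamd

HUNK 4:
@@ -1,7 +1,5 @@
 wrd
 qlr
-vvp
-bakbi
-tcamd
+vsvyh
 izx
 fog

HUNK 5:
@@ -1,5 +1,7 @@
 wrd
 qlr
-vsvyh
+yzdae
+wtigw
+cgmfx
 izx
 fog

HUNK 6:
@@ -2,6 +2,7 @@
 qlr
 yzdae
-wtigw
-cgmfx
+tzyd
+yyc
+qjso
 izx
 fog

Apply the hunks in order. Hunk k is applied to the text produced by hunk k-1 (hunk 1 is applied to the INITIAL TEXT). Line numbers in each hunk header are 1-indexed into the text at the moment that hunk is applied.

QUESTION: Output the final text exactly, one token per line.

Hunk 1: at line 2 remove [vhqah,eylpy,poo] add [vvp] -> 10 lines: wrd qlr vvp gveu fem ubo tcamd ttmth voql fog
Hunk 2: at line 7 remove [ttmth,voql] add [izx] -> 9 lines: wrd qlr vvp gveu fem ubo tcamd izx fog
Hunk 3: at line 3 remove [gveu,fem,ubo] add [bakbi] -> 7 lines: wrd qlr vvp bakbi tcamd izx fog
Hunk 4: at line 1 remove [vvp,bakbi,tcamd] add [vsvyh] -> 5 lines: wrd qlr vsvyh izx fog
Hunk 5: at line 1 remove [vsvyh] add [yzdae,wtigw,cgmfx] -> 7 lines: wrd qlr yzdae wtigw cgmfx izx fog
Hunk 6: at line 2 remove [wtigw,cgmfx] add [tzyd,yyc,qjso] -> 8 lines: wrd qlr yzdae tzyd yyc qjso izx fog

Answer: wrd
qlr
yzdae
tzyd
yyc
qjso
izx
fog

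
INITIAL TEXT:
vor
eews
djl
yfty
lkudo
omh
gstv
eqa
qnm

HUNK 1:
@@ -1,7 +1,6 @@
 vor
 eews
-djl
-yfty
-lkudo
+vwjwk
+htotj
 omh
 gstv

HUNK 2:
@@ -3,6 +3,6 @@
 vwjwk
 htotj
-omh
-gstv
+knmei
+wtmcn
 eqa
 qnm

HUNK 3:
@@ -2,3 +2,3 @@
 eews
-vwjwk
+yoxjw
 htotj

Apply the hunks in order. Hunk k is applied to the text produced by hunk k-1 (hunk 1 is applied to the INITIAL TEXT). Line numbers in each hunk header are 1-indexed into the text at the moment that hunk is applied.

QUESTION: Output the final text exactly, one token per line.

Answer: vor
eews
yoxjw
htotj
knmei
wtmcn
eqa
qnm

Derivation:
Hunk 1: at line 1 remove [djl,yfty,lkudo] add [vwjwk,htotj] -> 8 lines: vor eews vwjwk htotj omh gstv eqa qnm
Hunk 2: at line 3 remove [omh,gstv] add [knmei,wtmcn] -> 8 lines: vor eews vwjwk htotj knmei wtmcn eqa qnm
Hunk 3: at line 2 remove [vwjwk] add [yoxjw] -> 8 lines: vor eews yoxjw htotj knmei wtmcn eqa qnm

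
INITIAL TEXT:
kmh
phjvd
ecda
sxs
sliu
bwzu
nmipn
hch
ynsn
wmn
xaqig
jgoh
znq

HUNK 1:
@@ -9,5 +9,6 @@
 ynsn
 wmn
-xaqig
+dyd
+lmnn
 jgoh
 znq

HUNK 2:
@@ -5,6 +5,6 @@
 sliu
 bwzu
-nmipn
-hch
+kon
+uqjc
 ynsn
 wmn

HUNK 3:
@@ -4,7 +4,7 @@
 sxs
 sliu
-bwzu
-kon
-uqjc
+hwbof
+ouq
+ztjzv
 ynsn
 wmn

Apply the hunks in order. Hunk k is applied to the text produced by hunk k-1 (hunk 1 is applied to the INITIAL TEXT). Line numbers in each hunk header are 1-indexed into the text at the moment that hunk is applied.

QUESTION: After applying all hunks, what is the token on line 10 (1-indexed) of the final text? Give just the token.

Answer: wmn

Derivation:
Hunk 1: at line 9 remove [xaqig] add [dyd,lmnn] -> 14 lines: kmh phjvd ecda sxs sliu bwzu nmipn hch ynsn wmn dyd lmnn jgoh znq
Hunk 2: at line 5 remove [nmipn,hch] add [kon,uqjc] -> 14 lines: kmh phjvd ecda sxs sliu bwzu kon uqjc ynsn wmn dyd lmnn jgoh znq
Hunk 3: at line 4 remove [bwzu,kon,uqjc] add [hwbof,ouq,ztjzv] -> 14 lines: kmh phjvd ecda sxs sliu hwbof ouq ztjzv ynsn wmn dyd lmnn jgoh znq
Final line 10: wmn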